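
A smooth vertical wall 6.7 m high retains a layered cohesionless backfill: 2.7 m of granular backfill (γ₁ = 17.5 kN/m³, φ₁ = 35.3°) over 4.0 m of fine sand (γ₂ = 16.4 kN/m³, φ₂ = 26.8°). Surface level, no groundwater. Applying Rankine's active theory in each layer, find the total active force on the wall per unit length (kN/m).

138 kN/m

K_a1 = tan²(45°−35.3°/2) = 0.2675; K_a2 = tan²(45°−26.8°/2) = 0.3785.
Layer 1: σ at base = K_a1 γ₁ h₁ = 12.64 kPa; P₁ = ½×12.64×2.7 = 17.07.
Layer 2: σ_v at top = γ₁h₁ = 47.25; σ_h top = K_a2×47.25 = 17.88; σ_h base = K_a2×(47.25+16.4×4.0) = 42.71.
P₂ = ½(17.88+42.71)×4.0 = 121.2. Total P_a = 17.07+121.2 = 138.3 kN/m.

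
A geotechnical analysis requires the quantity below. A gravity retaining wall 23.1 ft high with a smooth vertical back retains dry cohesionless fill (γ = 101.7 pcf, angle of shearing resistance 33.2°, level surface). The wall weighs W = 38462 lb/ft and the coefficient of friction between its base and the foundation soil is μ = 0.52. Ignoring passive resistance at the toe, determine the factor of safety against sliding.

K_a = tan²(45° − 33.2°/2) = 0.2924.
P_a = ½K_aγH² = 0.5×0.2924×101.7×23.1² = 7933 lb/ft, acting at H/3 = 7.700 ft above the base.
FS_sliding = μW / P_a = 0.52×38462 / 7933 = 2.521.

2.52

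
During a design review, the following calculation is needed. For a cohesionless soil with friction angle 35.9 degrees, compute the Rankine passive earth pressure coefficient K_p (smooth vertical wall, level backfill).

3.84

K_p = (1 + sin φ)/(1 − sin φ) = tan²(45° + 35.9°/2) = 3.835.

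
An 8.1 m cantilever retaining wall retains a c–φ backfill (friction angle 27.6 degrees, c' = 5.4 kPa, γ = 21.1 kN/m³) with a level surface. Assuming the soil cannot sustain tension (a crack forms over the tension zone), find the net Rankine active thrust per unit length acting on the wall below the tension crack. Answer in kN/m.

K_a = 0.3668; √K_a = 0.6056.
Tension-crack depth z_c = 2c/(γ√K_a) = 2×5.4/(21.1×0.6056) = 0.8452 m.
σ_a at base = K_a γ H − 2c√K_a = 0.3668×21.1×8.1 − 2×5.4×0.6056 = 56.15 kPa.
P_a = ½ × 56.15 × (H − z_c) = 0.5×56.15×7.255 = 203.7 kN/m.

204 kN/m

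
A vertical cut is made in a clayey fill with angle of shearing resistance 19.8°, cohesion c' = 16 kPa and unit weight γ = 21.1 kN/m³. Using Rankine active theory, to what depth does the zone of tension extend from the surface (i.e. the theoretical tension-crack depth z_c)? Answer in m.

K_a = tan²(45° − 19.8°/2) = 0.4939; √K_a = 0.7028.
The active pressure is zero where K_a γ z = 2c√K_a, so z_c = 2c/(γ√K_a) = 2×16/(21.1×0.7028) = 2.158 m.

2.16 m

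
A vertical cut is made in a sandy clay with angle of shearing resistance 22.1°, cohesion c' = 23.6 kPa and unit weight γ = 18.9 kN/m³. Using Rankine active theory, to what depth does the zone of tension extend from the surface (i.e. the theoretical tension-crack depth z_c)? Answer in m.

3.71 m

K_a = tan²(45° − 22.1°/2) = 0.4533; √K_a = 0.6732.
The active pressure is zero where K_a γ z = 2c√K_a, so z_c = 2c/(γ√K_a) = 2×23.6/(18.9×0.6732) = 3.709 m.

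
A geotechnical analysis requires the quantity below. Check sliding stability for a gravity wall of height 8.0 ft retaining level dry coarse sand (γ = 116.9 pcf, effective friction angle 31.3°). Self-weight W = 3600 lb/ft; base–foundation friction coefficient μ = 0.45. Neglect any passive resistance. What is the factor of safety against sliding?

1.37

K_a = tan²(45° − 31.3°/2) = 0.3162.
P_a = ½K_aγH² = 0.5×0.3162×116.9×8.0² = 1183 lb/ft, acting at H/3 = 2.667 ft above the base.
FS_sliding = μW / P_a = 0.45×3600 / 1183 = 1.370.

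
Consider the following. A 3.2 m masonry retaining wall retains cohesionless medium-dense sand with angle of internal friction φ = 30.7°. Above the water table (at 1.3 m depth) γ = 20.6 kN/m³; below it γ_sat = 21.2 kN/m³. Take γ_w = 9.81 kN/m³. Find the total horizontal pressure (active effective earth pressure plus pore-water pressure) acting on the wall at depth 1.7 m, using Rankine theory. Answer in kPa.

14.1 kPa

K_a = (1 − sin φ)/(1 + sin φ) = 0.3240.
γ' = 21.2 − 9.81 = 11.39 kN/m³.
Effective vertical stress at 1.7 m: σ'_v = 20.6×1.3 + 11.39×0.400 = 31.34 kPa.
σ'_h = K_a σ'_v = 0.3240 × 31.34 = 10.15 kPa; u = γ_w × 0.400 = 3.924 kPa.
Total σ_h = 10.15 + 3.924 = 14.08 kPa.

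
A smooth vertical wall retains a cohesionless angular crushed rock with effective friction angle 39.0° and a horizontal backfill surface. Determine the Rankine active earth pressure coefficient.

0.228

K_a = tan²(45° − φ/2) = tan²(25.50°) = 0.2275.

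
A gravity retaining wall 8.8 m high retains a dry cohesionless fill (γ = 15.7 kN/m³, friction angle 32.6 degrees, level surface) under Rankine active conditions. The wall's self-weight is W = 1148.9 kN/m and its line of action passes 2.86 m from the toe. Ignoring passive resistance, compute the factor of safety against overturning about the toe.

6.15

K_a = tan²(45° − 32.6°/2) = 0.2997.
P_a = ½K_aγH² = 0.5×0.2997×15.7×8.8² = 182.2 kN/m, acting at H/3 = 2.933 m above the base.
Overturning moment M_o = P_a × H/3 = 182.2 × 2.933 = 534.5.
Resisting moment M_r = W × 2.86 = 1148.9 × 2.86 = 3286.
FS_overturning = M_r/M_o = 3286/534.5 = 6.148.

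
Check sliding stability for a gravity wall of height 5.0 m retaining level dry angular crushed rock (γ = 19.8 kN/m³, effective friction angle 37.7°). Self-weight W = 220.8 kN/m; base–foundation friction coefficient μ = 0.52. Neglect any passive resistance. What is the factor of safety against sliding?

K_a = tan²(45° − 37.7°/2) = 0.2411.
P_a = ½K_aγH² = 0.5×0.2411×19.8×5.0² = 59.66 kN/m, acting at H/3 = 1.667 m above the base.
FS_sliding = μW / P_a = 0.52×220.8 / 59.66 = 1.924.

1.92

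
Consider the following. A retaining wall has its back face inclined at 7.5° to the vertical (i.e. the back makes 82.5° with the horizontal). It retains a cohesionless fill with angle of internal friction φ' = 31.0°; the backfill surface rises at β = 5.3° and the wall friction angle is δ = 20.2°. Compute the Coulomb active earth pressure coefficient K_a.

0.369

K_a = sin²(α+φ) / [sin²α · sin(α−δ) · (1 + √{sin(φ+δ)sin(φ−β) / (sin(α−δ)sin(α+β))})²].
With α = 82.5°, φ = 31.0°, δ = 20.2°, β = 5.3°: K_a = 0.3691.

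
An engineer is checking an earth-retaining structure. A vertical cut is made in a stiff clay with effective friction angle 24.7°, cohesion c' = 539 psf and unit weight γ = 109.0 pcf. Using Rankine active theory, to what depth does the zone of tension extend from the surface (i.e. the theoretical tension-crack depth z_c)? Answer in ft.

15.4 ft

K_a = tan²(45° − 24.7°/2) = 0.4106; √K_a = 0.6408.
The active pressure is zero where K_a γ z = 2c√K_a, so z_c = 2c/(γ√K_a) = 2×539/(109.0×0.6408) = 15.43 ft.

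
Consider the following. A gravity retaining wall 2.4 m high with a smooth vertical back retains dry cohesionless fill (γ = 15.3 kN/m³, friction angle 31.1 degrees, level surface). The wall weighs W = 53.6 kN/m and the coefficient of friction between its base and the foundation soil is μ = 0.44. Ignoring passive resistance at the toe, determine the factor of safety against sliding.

1.68

K_a = tan²(45° − 31.1°/2) = 0.3188.
P_a = ½K_aγH² = 0.5×0.3188×15.3×2.4² = 14.05 kN/m, acting at H/3 = 0.8000 m above the base.
FS_sliding = μW / P_a = 0.44×53.6 / 14.05 = 1.679.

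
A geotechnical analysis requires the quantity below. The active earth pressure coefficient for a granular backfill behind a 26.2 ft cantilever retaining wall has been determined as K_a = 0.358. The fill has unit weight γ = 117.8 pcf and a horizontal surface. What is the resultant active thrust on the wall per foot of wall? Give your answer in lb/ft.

P = ½ K_a γ H² = 0.5 × 0.358 × 117.8 × 26.2² = 14470 lb/ft.

14500 lb/ft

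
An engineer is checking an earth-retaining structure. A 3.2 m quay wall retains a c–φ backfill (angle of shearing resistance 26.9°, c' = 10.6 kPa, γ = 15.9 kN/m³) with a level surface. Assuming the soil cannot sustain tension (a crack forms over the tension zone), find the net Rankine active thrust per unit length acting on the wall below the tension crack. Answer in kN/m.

3.17 kN/m

K_a = 0.3770; √K_a = 0.6140.
Tension-crack depth z_c = 2c/(γ√K_a) = 2×10.6/(15.9×0.6140) = 2.172 m.
σ_a at base = K_a γ H − 2c√K_a = 0.3770×15.9×3.2 − 2×10.6×0.6140 = 6.165 kPa.
P_a = ½ × 6.165 × (H − z_c) = 0.5×6.165×1.028 = 3.170 kN/m.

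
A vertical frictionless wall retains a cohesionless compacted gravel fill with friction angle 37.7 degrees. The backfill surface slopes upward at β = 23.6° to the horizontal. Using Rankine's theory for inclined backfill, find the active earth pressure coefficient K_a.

0.302

K_a = cos β · (cos β − √(cos²β − cos²φ)) / (cos β + √(cos²β − cos²φ)).
cos β = 0.9164, cos φ = 0.7912, √(cos²β − cos²φ) = 0.4623.
K_a = 0.9164 × (0.9164 − 0.4623)/(0.9164 + 0.4623) = 0.3018.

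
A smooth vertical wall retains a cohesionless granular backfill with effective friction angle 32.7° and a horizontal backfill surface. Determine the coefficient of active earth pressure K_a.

0.298

K_a = (1 − sin φ)/(1 + sin φ) = (1 − sin 32.7°)/(1 + sin 32.7°) = 0.2985.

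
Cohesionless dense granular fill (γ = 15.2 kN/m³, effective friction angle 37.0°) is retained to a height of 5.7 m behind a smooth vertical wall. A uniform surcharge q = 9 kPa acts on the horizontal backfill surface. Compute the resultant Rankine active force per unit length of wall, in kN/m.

74.1 kN/m

K_a = tan²(45° − φ/2) = 0.2486.
Soil triangle: ½ K_a γ H² = 0.5×0.2486×15.2×5.7² = 61.38 kN/m.
Surcharge rectangle: K_a q H = 0.2486×9×5.7 = 12.75 kN/m.
Total = 61.38 + 12.75 = 74.13 kN/m.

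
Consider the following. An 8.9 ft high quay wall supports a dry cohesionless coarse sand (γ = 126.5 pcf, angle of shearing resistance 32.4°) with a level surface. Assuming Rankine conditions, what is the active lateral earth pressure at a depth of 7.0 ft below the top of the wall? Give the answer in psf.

K_a = (1 − sin φ)/(1 + sin φ) = 0.3022.
σ_h = K_a γ z = 0.3022 × 126.5 × 7.0 = 267.6 psf.

268 psf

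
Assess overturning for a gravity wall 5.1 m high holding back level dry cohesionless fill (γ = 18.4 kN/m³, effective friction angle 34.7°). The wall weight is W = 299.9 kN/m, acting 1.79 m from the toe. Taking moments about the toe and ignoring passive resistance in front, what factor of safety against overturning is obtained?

K_a = tan²(45° − 34.7°/2) = 0.2745.
P_a = ½K_aγH² = 0.5×0.2745×18.4×5.1² = 65.68 kN/m, acting at H/3 = 1.700 m above the base.
Overturning moment M_o = P_a × H/3 = 65.68 × 1.700 = 111.7.
Resisting moment M_r = W × 1.79 = 299.9 × 1.79 = 536.8.
FS_overturning = M_r/M_o = 536.8/111.7 = 4.808.

4.81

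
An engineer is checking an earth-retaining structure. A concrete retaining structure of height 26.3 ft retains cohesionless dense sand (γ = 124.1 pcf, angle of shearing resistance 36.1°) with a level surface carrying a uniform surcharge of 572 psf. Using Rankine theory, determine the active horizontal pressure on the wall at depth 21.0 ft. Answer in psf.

822 psf

K_a = (1 − sin φ)/(1 + sin φ) = 0.2585.
σ_v = γz + q = 124.1 × 21.0 + 572 = 3178 psf.
σ_h = K_a σ_v = 0.2585 × 3178 = 821.5 psf.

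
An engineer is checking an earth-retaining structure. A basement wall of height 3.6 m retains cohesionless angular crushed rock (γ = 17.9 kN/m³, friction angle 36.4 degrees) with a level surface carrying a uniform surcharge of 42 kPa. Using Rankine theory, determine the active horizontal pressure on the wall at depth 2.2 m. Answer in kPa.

20.8 kPa

K_a = (1 − sin φ)/(1 + sin φ) = 0.2552.
σ_v = γz + q = 17.9 × 2.2 + 42 = 81.38 kPa.
σ_h = K_a σ_v = 0.2552 × 81.38 = 20.77 kPa.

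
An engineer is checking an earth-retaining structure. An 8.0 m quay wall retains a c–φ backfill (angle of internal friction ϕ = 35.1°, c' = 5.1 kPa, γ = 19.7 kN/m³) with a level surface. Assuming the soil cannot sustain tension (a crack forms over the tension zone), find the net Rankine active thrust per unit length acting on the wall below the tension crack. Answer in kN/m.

K_a = 0.2698; √K_a = 0.5195.
Tension-crack depth z_c = 2c/(γ√K_a) = 2×5.1/(19.7×0.5195) = 0.9967 m.
σ_a at base = K_a γ H − 2c√K_a = 0.2698×19.7×8.0 − 2×5.1×0.5195 = 37.23 kPa.
P_a = ½ × 37.23 × (H − z_c) = 0.5×37.23×7.003 = 130.4 kN/m.

130 kN/m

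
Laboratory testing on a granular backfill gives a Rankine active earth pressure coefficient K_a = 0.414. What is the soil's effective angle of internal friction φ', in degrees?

24.5°

K_a = tan²(45° − φ/2) ⇒ 45° − φ/2 = arctan(√0.414) = 32.76°.
φ = 2(45° − 32.76°) = 24.48°.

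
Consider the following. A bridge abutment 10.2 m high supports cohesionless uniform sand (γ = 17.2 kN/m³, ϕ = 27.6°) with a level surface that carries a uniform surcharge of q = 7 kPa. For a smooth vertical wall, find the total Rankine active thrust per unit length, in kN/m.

K_a = tan²(45° − φ/2) = 0.3668.
Soil triangle: ½ K_a γ H² = 0.5×0.3668×17.2×10.2² = 328.2 kN/m.
Surcharge rectangle: K_a q H = 0.3668×7×10.2 = 26.19 kN/m.
Total = 328.2 + 26.19 = 354.4 kN/m.

354 kN/m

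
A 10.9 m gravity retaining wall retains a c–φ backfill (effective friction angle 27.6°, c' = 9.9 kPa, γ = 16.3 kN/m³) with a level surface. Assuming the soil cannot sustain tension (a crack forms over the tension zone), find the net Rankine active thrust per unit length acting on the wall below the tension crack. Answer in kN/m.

K_a = 0.3668; √K_a = 0.6056.
Tension-crack depth z_c = 2c/(γ√K_a) = 2×9.9/(16.3×0.6056) = 2.006 m.
σ_a at base = K_a γ H − 2c√K_a = 0.3668×16.3×10.9 − 2×9.9×0.6056 = 53.17 kPa.
P_a = ½ × 53.17 × (H − z_c) = 0.5×53.17×8.894 = 236.5 kN/m.

236 kN/m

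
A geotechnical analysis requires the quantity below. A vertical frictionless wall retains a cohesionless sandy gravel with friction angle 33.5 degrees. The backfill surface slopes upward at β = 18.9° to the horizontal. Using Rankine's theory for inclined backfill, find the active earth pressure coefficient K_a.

K_a = cos β · (cos β − √(cos²β − cos²φ)) / (cos β + √(cos²β − cos²φ)).
cos β = 0.9461, cos φ = 0.8339, √(cos²β − cos²φ) = 0.4469.
K_a = 0.9461 × (0.9461 − 0.4469)/(0.9461 + 0.4469) = 0.3390.

0.339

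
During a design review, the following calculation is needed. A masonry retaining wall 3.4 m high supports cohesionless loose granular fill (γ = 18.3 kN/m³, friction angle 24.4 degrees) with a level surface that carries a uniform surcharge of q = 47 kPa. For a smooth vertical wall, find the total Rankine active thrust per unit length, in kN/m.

K_a = tan²(45° − φ/2) = 0.4153.
Soil triangle: ½ K_a γ H² = 0.5×0.4153×18.3×3.4² = 43.93 kN/m.
Surcharge rectangle: K_a q H = 0.4153×47×3.4 = 66.37 kN/m.
Total = 43.93 + 66.37 = 110.3 kN/m.

110 kN/m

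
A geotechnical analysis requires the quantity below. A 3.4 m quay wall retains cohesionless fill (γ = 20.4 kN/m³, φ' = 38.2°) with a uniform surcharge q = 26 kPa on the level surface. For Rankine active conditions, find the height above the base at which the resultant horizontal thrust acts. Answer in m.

K_a = 0.2358.
Triangular part P₁ = ½K_aγH² = 27.80 at H/3 = 1.133 m; rectangular part P₂ = K_a q H = 20.84 at H/2 = 1.700 m.
ȳ = (P₁·1.133 + P₂·1.700)/(P₁+P₂) = 1.376 m.

1.38 m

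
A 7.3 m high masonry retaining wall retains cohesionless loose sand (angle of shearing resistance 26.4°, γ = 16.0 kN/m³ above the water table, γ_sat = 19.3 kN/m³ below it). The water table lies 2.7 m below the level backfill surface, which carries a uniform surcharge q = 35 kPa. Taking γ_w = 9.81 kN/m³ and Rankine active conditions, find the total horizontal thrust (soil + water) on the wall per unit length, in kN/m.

K_a = tan²(45° − φ/2) = 0.3844.
γ' = 19.3 − 9.81 = 9.490 kN/m³. h₂ = H − d_w = 4.6 m.
σ'_h: at surface K_a·q = 13.46; at WT K_a(q+γd_w) = 30.06; at base K_a(q+γd_w+γ'h₂) = 46.84 kPa.
P₁ = ½(13.46+30.06)×2.7 = 58.75; P₂ = ½(30.06+46.84)×4.6 = 176.9; P_w = ½γ_w h₂² = 103.8.
Total = 58.75+176.9+103.8 = 339.4 kN/m.

339 kN/m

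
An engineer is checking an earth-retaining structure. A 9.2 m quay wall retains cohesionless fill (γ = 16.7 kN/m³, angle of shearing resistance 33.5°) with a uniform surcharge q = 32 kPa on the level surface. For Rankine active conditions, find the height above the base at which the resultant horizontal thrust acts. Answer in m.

3.52 m

K_a = 0.2887.
Triangular part P₁ = ½K_aγH² = 204.0 at H/3 = 3.067 m; rectangular part P₂ = K_a q H = 85.00 at H/2 = 4.600 m.
ȳ = (P₁·3.067 + P₂·4.600)/(P₁+P₂) = 3.518 m.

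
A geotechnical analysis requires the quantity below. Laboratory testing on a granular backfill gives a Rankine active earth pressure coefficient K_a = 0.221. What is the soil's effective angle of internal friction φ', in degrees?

39.6°

K_a = tan²(45° − φ/2) ⇒ 45° − φ/2 = arctan(√0.221) = 25.18°.
φ = 2(45° − 25.18°) = 39.64°.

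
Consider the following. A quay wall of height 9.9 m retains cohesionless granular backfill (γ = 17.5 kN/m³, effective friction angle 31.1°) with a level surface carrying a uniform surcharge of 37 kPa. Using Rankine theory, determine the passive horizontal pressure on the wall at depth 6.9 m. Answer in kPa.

495 kPa

K_p = (1 + sin φ)/(1 − sin φ) = 3.137.
σ_v = γz + q = 17.5 × 6.9 + 37 = 157.8 kPa.
σ_h = K_p σ_v = 3.137 × 157.8 = 494.8 kPa.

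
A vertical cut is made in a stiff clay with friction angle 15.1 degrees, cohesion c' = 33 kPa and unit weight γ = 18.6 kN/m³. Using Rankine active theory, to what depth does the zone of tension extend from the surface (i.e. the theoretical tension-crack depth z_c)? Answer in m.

4.63 m

K_a = tan²(45° − 15.1°/2) = 0.5867; √K_a = 0.7659.
The active pressure is zero where K_a γ z = 2c√K_a, so z_c = 2c/(γ√K_a) = 2×33/(18.6×0.7659) = 4.633 m.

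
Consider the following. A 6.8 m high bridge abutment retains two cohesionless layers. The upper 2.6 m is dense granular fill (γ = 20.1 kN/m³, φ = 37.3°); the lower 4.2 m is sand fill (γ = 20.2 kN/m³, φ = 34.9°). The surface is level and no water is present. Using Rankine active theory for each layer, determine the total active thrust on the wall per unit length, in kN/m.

K_a1 = tan²(45°−37.3°/2) = 0.2453; K_a2 = tan²(45°−34.9°/2) = 0.2721.
Layer 1: σ at base = K_a1 γ₁ h₁ = 12.82 kPa; P₁ = ½×12.82×2.6 = 16.67.
Layer 2: σ_v at top = γ₁h₁ = 52.26; σ_h top = K_a2×52.26 = 14.22; σ_h base = K_a2×(52.26+20.2×4.2) = 37.31.
P₂ = ½(14.22+37.31)×4.2 = 108.2. Total P_a = 16.67+108.2 = 124.9 kN/m.

125 kN/m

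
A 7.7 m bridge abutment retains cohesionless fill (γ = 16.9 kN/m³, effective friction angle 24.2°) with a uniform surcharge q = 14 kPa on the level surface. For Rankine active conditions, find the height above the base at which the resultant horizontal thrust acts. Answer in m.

2.79 m

K_a = 0.4185.
Triangular part P₁ = ½K_aγH² = 209.7 at H/3 = 2.567 m; rectangular part P₂ = K_a q H = 45.12 at H/2 = 3.850 m.
ȳ = (P₁·2.567 + P₂·3.850)/(P₁+P₂) = 2.794 m.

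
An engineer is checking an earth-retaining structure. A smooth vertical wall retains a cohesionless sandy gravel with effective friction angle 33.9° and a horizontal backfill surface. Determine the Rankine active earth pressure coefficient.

0.284

K_a = (1 − sin φ)/(1 + sin φ) = (1 − sin 33.9°)/(1 + sin 33.9°) = 0.2839.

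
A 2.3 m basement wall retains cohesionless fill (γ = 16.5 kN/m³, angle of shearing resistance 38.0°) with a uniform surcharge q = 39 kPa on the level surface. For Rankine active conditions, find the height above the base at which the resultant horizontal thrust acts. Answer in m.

K_a = 0.2379.
Triangular part P₁ = ½K_aγH² = 10.38 at H/3 = 0.7667 m; rectangular part P₂ = K_a q H = 21.34 at H/2 = 1.150 m.
ȳ = (P₁·0.7667 + P₂·1.150)/(P₁+P₂) = 1.025 m.

1.02 m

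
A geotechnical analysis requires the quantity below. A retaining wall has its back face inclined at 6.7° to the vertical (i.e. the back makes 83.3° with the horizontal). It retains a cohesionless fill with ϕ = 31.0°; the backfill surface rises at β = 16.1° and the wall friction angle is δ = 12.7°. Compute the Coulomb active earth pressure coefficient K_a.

0.432

K_a = sin²(α+φ) / [sin²α · sin(α−δ) · (1 + √{sin(φ+δ)sin(φ−β) / (sin(α−δ)sin(α+β))})²].
With α = 83.3°, φ = 31.0°, δ = 12.7°, β = 16.1°: K_a = 0.4324.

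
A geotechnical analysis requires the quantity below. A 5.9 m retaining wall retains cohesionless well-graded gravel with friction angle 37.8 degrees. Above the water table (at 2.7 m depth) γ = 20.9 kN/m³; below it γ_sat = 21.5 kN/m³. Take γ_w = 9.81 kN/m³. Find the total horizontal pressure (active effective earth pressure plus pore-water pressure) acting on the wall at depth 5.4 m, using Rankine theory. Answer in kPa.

47.6 kPa

K_a = (1 − sin φ)/(1 + sin φ) = 0.2400.
γ' = 21.5 − 9.81 = 11.69 kN/m³.
Effective vertical stress at 5.4 m: σ'_v = 20.9×2.7 + 11.69×2.70 = 87.99 kPa.
σ'_h = K_a σ'_v = 0.2400 × 87.99 = 21.12 kPa; u = γ_w × 2.70 = 26.49 kPa.
Total σ_h = 21.12 + 26.49 = 47.61 kPa.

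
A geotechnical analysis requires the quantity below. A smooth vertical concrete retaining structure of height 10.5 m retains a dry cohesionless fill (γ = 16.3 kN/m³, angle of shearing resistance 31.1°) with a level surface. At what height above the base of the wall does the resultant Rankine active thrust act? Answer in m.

3.50 m

K_a = 0.3188.
The pressure distribution is triangular, so the resultant acts at H/3 above the base = 10.5/3 = 3.500 m.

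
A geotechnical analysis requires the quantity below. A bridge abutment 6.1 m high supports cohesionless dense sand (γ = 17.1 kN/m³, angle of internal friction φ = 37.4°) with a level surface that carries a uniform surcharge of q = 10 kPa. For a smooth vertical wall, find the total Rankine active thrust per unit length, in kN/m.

K_a = tan²(45° − φ/2) = 0.2443.
Soil triangle: ½ K_a γ H² = 0.5×0.2443×17.1×6.1² = 77.71 kN/m.
Surcharge rectangle: K_a q H = 0.2443×10×6.1 = 14.90 kN/m.
Total = 77.71 + 14.90 = 92.61 kN/m.

92.6 kN/m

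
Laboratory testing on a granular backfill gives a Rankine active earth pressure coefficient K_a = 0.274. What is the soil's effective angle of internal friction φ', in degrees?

34.7°

K_a = tan²(45° − φ/2) ⇒ 45° − φ/2 = arctan(√0.274) = 27.63°.
φ = 2(45° − 27.63°) = 34.74°.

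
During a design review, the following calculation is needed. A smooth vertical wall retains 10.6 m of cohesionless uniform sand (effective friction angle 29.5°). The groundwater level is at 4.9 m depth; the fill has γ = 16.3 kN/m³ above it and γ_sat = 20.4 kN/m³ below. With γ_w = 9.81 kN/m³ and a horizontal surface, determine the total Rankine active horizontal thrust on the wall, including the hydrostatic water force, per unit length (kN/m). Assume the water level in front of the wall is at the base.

K_a = tan²(45° − φ/2) = 0.3401.
γ' = 20.4 − 9.81 = 10.59 kN/m³. Depth below WT = 5.7 m.
σ'_h at WT = K_a γ d_w = 27.16 kPa; at base = 27.16 + K_a γ' × 5.7 = 47.69 kPa.
P₁ (0–4.9 m) = ½×27.16×4.9 = 66.55. P₂ (4.9–10.6 m) = ½(27.16+47.69)×5.7 = 213.3.
P_w = ½ γ_w h₂² = 0.5×9.81×5.7² = 159.4. Total = 66.55+213.3+159.4 = 439.3 kN/m.

439 kN/m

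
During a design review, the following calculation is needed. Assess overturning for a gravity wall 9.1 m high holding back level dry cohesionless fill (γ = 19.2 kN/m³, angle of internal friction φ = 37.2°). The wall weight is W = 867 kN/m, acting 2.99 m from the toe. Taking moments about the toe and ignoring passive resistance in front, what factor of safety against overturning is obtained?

K_a = tan²(45° − 37.2°/2) = 0.2464.
P_a = ½K_aγH² = 0.5×0.2464×19.2×9.1² = 195.9 kN/m, acting at H/3 = 3.033 m above the base.
Overturning moment M_o = P_a × H/3 = 195.9 × 3.033 = 594.2.
Resisting moment M_r = W × 2.99 = 867 × 2.99 = 2592.
FS_overturning = M_r/M_o = 2592/594.2 = 4.363.

4.36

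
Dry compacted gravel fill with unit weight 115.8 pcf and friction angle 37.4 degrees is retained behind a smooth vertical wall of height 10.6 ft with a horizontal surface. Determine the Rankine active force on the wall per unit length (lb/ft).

1590 lb/ft

K_a = tan²(45° − φ/2) = 0.2443.
P_a = ½ K_a γ H² = 0.5 × 0.2443 × 115.8 × 10.6² = 1589 lb/ft.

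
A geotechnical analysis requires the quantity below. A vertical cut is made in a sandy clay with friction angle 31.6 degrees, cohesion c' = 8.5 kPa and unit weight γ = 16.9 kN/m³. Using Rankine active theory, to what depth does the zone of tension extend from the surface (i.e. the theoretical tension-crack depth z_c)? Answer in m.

1.80 m

K_a = tan²(45° − 31.6°/2) = 0.3123; √K_a = 0.5589.
The active pressure is zero where K_a γ z = 2c√K_a, so z_c = 2c/(γ√K_a) = 2×8.5/(16.9×0.5589) = 1.800 m.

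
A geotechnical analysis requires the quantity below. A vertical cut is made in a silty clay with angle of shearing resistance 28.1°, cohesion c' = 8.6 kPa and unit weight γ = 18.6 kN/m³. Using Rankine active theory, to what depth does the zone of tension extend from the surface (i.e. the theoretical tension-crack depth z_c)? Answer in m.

1.54 m

K_a = tan²(45° − 28.1°/2) = 0.3596; √K_a = 0.5997.
The active pressure is zero where K_a γ z = 2c√K_a, so z_c = 2c/(γ√K_a) = 2×8.6/(18.6×0.5997) = 1.542 m.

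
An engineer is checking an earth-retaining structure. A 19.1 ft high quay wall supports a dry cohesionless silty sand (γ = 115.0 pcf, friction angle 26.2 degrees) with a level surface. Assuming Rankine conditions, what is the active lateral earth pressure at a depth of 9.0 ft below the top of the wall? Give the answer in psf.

401 psf

K_a = (1 − sin φ)/(1 + sin φ) = 0.3874.
σ_h = K_a γ z = 0.3874 × 115.0 × 9.0 = 401.0 psf.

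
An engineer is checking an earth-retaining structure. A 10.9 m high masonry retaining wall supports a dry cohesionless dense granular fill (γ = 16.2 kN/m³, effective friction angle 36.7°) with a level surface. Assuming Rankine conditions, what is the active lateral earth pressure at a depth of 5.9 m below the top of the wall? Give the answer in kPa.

K_a = (1 − sin φ)/(1 + sin φ) = 0.2519.
σ_h = K_a γ z = 0.2519 × 16.2 × 5.9 = 24.07 kPa.

24.1 kPa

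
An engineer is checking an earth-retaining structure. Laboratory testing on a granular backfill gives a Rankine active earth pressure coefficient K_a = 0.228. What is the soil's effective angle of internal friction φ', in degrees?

K_a = tan²(45° − φ/2) ⇒ 45° − φ/2 = arctan(√0.228) = 25.52°.
φ = 2(45° − 25.52°) = 38.95°.

39.0°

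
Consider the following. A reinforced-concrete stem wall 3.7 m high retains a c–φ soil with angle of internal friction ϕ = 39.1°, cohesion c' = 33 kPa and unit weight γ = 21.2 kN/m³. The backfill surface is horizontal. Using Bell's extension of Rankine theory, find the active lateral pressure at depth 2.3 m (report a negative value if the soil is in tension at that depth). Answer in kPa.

-20.4 kPa

K_a = (1 − sin φ)/(1 + sin φ) = 0.2265.
σ_a = K_a γ z − 2c√K_a = 0.2265×21.2×2.3 − 2×33×0.4759 = -20.37 kPa.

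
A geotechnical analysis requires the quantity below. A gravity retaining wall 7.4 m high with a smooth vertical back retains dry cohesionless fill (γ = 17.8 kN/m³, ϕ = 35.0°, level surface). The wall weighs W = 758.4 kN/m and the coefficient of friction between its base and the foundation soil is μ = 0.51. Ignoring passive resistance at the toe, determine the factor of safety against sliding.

2.93

K_a = tan²(45° − 35.0°/2) = 0.2710.
P_a = ½K_aγH² = 0.5×0.2710×17.8×7.4² = 132.1 kN/m, acting at H/3 = 2.467 m above the base.
FS_sliding = μW / P_a = 0.51×758.4 / 132.1 = 2.929.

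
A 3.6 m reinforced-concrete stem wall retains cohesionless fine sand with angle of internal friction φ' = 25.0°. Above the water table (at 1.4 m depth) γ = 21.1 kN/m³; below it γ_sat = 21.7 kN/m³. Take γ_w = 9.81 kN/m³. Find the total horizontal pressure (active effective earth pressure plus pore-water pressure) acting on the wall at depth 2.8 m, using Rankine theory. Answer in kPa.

32.5 kPa

K_a = (1 − sin φ)/(1 + sin φ) = 0.4059.
γ' = 21.7 − 9.81 = 11.89 kN/m³.
Effective vertical stress at 2.8 m: σ'_v = 21.1×1.4 + 11.89×1.40 = 46.19 kPa.
σ'_h = K_a σ'_v = 0.4059 × 46.19 = 18.74 kPa; u = γ_w × 1.40 = 13.73 kPa.
Total σ_h = 18.74 + 13.73 = 32.48 kPa.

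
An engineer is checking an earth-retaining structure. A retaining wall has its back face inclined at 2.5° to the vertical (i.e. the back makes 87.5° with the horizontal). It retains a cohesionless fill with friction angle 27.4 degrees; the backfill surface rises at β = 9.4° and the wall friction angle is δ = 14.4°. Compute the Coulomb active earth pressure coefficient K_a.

K_a = sin²(α+φ) / [sin²α · sin(α−δ) · (1 + √{sin(φ+δ)sin(φ−β) / (sin(α−δ)sin(α+β))})²].
With α = 87.5°, φ = 27.4°, δ = 14.4°, β = 9.4°: K_a = 0.4010.

0.401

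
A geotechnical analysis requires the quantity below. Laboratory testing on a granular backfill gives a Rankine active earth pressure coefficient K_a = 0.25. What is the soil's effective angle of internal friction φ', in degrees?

36.9°

K_a = tan²(45° − φ/2) ⇒ 45° − φ/2 = arctan(√0.25) = 26.57°.
φ = 2(45° − 26.57°) = 36.87°.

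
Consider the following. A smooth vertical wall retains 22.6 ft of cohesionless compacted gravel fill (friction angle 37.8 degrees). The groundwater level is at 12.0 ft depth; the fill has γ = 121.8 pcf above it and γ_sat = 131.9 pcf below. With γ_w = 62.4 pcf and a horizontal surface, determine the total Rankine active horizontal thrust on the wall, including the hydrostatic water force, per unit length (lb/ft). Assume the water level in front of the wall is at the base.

K_a = tan²(45° − φ/2) = 0.2400.
γ' = 131.9 − 62.4 = 69.50 pcf. Depth below WT = 10.6 ft.
σ'_h at WT = K_a γ d_w = 350.8 psf; at base = 350.8 + K_a γ' × 10.6 = 527.6 psf.
P₁ (0–12.0 ft) = ½×350.8×12.0 = 2105. P₂ (12.0–22.6 ft) = ½(350.8+527.6)×10.6 = 4655.
P_w = ½ γ_w h₂² = 0.5×62.4×10.6² = 3506. Total = 2105+4655+3506 = 10270 lb/ft.

10300 lb/ft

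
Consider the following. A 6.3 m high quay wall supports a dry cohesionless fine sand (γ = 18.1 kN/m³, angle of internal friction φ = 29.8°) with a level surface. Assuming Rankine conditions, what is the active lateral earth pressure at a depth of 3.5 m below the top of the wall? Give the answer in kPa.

K_a = (1 − sin φ)/(1 + sin φ) = 0.3360.
σ_h = K_a γ z = 0.3360 × 18.1 × 3.5 = 21.29 kPa.

21.3 kPa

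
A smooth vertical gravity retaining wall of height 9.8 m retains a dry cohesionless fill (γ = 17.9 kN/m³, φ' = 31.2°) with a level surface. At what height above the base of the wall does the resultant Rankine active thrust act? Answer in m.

3.27 m

K_a = 0.3175.
The pressure distribution is triangular, so the resultant acts at H/3 above the base = 9.8/3 = 3.267 m.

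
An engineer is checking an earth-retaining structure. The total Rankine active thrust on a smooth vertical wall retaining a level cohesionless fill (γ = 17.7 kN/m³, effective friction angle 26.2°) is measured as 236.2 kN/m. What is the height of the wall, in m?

K_a = 0.3874. P_a = ½ K_a γ H² ⇒ H = √(2P_a/(K_a γ)).
H = √(2×236.2/(0.3874×17.7)) = 8.300 m.

8.30 m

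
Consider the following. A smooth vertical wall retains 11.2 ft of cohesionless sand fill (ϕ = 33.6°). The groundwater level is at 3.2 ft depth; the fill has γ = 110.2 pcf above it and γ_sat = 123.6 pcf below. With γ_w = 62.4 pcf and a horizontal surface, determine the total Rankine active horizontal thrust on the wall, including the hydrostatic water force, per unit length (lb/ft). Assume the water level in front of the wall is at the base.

K_a = tan²(45° − φ/2) = 0.2875.
γ' = 123.6 − 62.4 = 61.20 pcf. Depth below WT = 8.0 ft.
σ'_h at WT = K_a γ d_w = 101.4 psf; at base = 101.4 + K_a γ' × 8.0 = 242.1 psf.
P₁ (0–3.2 ft) = ½×101.4×3.2 = 162.2. P₂ (3.2–11.2 ft) = ½(101.4+242.1)×8.0 = 1374.
P_w = ½ γ_w h₂² = 0.5×62.4×8.0² = 1997. Total = 162.2+1374+1997 = 3533 lb/ft.

3530 lb/ft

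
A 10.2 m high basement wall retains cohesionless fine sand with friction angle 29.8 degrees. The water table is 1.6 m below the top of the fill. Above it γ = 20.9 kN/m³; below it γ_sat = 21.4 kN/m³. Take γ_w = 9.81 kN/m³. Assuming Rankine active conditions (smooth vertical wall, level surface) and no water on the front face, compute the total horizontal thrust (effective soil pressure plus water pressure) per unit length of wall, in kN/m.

612 kN/m

K_a = tan²(45° − φ/2) = 0.3360.
γ' = 21.4 − 9.81 = 11.59 kN/m³. Depth below WT = 8.6 m.
σ'_h at WT = K_a γ d_w = 11.24 kPa; at base = 11.24 + K_a γ' × 8.6 = 44.73 kPa.
P₁ (0–1.6 m) = ½×11.24×1.6 = 8.989. P₂ (1.6–10.2 m) = ½(11.24+44.73)×8.6 = 240.7.
P_w = ½ γ_w h₂² = 0.5×9.81×8.6² = 362.8. Total = 8.989+240.7+362.8 = 612.4 kN/m.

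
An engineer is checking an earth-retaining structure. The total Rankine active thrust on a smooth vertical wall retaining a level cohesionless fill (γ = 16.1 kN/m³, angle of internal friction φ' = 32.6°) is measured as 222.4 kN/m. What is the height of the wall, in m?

9.60 m

K_a = 0.2997. P_a = ½ K_a γ H² ⇒ H = √(2P_a/(K_a γ)).
H = √(2×222.4/(0.2997×16.1)) = 9.601 m.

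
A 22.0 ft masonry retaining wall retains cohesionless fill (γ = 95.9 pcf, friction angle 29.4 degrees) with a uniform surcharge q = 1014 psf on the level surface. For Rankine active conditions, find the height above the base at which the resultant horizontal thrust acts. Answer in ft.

K_a = 0.3415.
Triangular part P₁ = ½K_aγH² = 7925 at H/3 = 7.333 ft; rectangular part P₂ = K_a q H = 7617 at H/2 = 11.00 ft.
ȳ = (P₁·7.333 + P₂·11.00)/(P₁+P₂) = 9.130 ft.

9.13 ft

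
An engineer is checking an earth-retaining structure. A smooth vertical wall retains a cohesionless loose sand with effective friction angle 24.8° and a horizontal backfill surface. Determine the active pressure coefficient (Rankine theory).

K_a = (1 − sin φ)/(1 + sin φ) = (1 − sin 24.8°)/(1 + sin 24.8°) = 0.4090.

0.409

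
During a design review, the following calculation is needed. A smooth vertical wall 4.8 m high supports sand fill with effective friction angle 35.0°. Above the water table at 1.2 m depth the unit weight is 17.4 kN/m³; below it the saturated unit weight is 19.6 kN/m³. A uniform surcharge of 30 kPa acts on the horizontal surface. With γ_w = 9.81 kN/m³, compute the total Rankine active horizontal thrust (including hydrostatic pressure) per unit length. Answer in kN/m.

144 kN/m

K_a = tan²(45° − φ/2) = 0.2710.
γ' = 19.6 − 9.81 = 9.790 kN/m³. h₂ = H − d_w = 3.6 m.
σ'_h: at surface K_a·q = 8.130; at WT K_a(q+γd_w) = 13.79; at base K_a(q+γd_w+γ'h₂) = 23.34 kPa.
P₁ = ½(8.130+13.79)×1.2 = 13.15; P₂ = ½(13.79+23.34)×3.6 = 66.83; P_w = ½γ_w h₂² = 63.57.
Total = 13.15+66.83+63.57 = 143.5 kN/m.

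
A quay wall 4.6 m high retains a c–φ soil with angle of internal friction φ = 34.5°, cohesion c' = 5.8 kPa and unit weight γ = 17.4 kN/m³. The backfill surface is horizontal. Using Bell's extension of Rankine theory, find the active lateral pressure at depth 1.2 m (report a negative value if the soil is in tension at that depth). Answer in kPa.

K_a = (1 − sin φ)/(1 + sin φ) = 0.2768.
σ_a = K_a γ z − 2c√K_a = 0.2768×17.4×1.2 − 2×5.8×0.5261 = -0.3233 kPa.

-0.323 kPa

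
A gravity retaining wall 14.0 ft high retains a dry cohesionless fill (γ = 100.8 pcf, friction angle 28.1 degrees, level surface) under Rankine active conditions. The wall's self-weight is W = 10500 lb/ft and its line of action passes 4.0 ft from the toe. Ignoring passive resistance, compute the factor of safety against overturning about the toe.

K_a = tan²(45° − 28.1°/2) = 0.3596.
P_a = ½K_aγH² = 0.5×0.3596×100.8×14.0² = 3552 lb/ft, acting at H/3 = 4.667 ft above the base.
Overturning moment M_o = P_a × H/3 = 3552 × 4.667 = 16580.
Resisting moment M_r = W × 4.0 = 10500 × 4.0 = 42000.
FS_overturning = M_r/M_o = 42000/16580 = 2.534.

2.53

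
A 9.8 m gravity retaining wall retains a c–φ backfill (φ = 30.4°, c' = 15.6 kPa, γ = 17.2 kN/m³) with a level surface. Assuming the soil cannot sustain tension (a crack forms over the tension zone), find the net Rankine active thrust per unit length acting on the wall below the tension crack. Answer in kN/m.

124 kN/m

K_a = 0.3280; √K_a = 0.5727.
Tension-crack depth z_c = 2c/(γ√K_a) = 2×15.6/(17.2×0.5727) = 3.167 m.
σ_a at base = K_a γ H − 2c√K_a = 0.3280×17.2×9.8 − 2×15.6×0.5727 = 37.42 kPa.
P_a = ½ × 37.42 × (H − z_c) = 0.5×37.42×6.633 = 124.1 kN/m.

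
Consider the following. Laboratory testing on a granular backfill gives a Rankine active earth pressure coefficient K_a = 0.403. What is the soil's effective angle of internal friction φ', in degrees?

K_a = tan²(45° − φ/2) ⇒ 45° − φ/2 = arctan(√0.403) = 32.41°.
φ = 2(45° − 32.41°) = 25.18°.

25.2°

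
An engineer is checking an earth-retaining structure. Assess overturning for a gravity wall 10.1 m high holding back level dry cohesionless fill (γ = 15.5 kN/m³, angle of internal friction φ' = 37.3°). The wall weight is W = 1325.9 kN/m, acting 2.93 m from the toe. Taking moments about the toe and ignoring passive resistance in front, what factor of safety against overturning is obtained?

K_a = tan²(45° − 37.3°/2) = 0.2453.
P_a = ½K_aγH² = 0.5×0.2453×15.5×10.1² = 194.0 kN/m, acting at H/3 = 3.367 m above the base.
Overturning moment M_o = P_a × H/3 = 194.0 × 3.367 = 653.0.
Resisting moment M_r = W × 2.93 = 1325.9 × 2.93 = 3885.
FS_overturning = M_r/M_o = 3885/653.0 = 5.949.

5.95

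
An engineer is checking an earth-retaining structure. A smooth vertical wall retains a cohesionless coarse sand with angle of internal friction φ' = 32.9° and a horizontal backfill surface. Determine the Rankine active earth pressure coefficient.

K_a = tan²(45° − φ/2) = tan²(28.55°) = 0.2960.

0.296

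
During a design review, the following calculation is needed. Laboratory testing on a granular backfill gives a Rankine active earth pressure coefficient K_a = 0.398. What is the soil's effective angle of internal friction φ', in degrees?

25.5°

K_a = tan²(45° − φ/2) ⇒ 45° − φ/2 = arctan(√0.398) = 32.25°.
φ = 2(45° − 32.25°) = 25.51°.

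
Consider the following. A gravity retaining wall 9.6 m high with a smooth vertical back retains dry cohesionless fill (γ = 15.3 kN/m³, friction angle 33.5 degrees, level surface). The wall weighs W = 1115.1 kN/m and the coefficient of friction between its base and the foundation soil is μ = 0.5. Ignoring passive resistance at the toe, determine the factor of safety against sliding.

2.74

K_a = tan²(45° − 33.5°/2) = 0.2887.
P_a = ½K_aγH² = 0.5×0.2887×15.3×9.6² = 203.5 kN/m, acting at H/3 = 3.200 m above the base.
FS_sliding = μW / P_a = 0.5×1115.1 / 203.5 = 2.739.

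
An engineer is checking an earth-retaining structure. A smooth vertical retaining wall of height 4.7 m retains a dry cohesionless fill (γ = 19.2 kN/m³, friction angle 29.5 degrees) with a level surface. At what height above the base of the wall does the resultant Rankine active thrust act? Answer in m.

1.57 m

K_a = 0.3401.
The pressure distribution is triangular, so the resultant acts at H/3 above the base = 4.7/3 = 1.567 m.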